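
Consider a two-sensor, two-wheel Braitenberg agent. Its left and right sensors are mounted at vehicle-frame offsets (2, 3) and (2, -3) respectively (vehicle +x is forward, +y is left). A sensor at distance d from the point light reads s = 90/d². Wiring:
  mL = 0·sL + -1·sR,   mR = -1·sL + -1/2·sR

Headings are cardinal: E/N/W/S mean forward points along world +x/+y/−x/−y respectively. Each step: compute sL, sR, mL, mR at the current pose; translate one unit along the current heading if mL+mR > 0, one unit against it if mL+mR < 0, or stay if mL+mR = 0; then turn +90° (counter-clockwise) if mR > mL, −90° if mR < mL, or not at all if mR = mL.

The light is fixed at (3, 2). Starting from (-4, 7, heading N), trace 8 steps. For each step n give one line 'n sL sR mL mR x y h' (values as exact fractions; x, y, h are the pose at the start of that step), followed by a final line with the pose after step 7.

0 90/149 18/13 -18/13 -2511/1937 -4 7 N
1 45/41 9/13 -9/13 -1539/1066 -4 6 W
2 10/13 2 -2 -23/13 -3 6 N
3 45/32 9/10 -9/10 -297/160 -3 5 W
4 90/89 90/29 -90/29 -6615/2581 -2 5 N
5 9/5 45/37 -45/37 -891/370 -2 4 W
6 18/13 90/17 -90/17 -891/221 -1 4 N
7 9/4 45/26 -45/26 -81/26 -1 3 W
final 0 3 N

n=0: pose=(-4,7,N); sL=90/149, sR=18/13; mL=-18/13, mR=-2511/1937; mL+mR=-5193/1937 → advance -1; mR−mL=171/1937 → turn +1·90°
n=1: pose=(-4,6,W); sL=45/41, sR=9/13; mL=-9/13, mR=-1539/1066; mL+mR=-2277/1066 → advance -1; mR−mL=-801/1066 → turn -1·90°
n=2: pose=(-3,6,N); sL=10/13, sR=2; mL=-2, mR=-23/13; mL+mR=-49/13 → advance -1; mR−mL=3/13 → turn +1·90°
n=3: pose=(-3,5,W); sL=45/32, sR=9/10; mL=-9/10, mR=-297/160; mL+mR=-441/160 → advance -1; mR−mL=-153/160 → turn -1·90°
n=4: pose=(-2,5,N); sL=90/89, sR=90/29; mL=-90/29, mR=-6615/2581; mL+mR=-14625/2581 → advance -1; mR−mL=1395/2581 → turn +1·90°
n=5: pose=(-2,4,W); sL=9/5, sR=45/37; mL=-45/37, mR=-891/370; mL+mR=-1341/370 → advance -1; mR−mL=-441/370 → turn -1·90°
n=6: pose=(-1,4,N); sL=18/13, sR=90/17; mL=-90/17, mR=-891/221; mL+mR=-2061/221 → advance -1; mR−mL=279/221 → turn +1·90°
n=7: pose=(-1,3,W); sL=9/4, sR=45/26; mL=-45/26, mR=-81/26; mL+mR=-63/13 → advance -1; mR−mL=-18/13 → turn -1·90°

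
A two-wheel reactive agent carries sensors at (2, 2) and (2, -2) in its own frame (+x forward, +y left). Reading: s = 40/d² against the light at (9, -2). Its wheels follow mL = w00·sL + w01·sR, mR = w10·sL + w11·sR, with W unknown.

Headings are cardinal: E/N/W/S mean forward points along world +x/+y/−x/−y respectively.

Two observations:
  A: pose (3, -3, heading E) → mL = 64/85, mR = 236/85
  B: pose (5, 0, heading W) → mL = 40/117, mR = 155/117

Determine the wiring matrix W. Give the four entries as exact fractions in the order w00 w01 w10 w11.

1 -1 1/2 1

obs A: pose=(3,-3,E) → sL=40/17, sR=8/5, mL=64/85, mR=236/85
obs B: pose=(5,0,W) → sL=10/9, sR=10/13, mL=40/117, mR=155/117
sensor matrix S = [[40/17, 8/5], [10/9, 10/13]]; det S = 64/1989
solve [mL_A; mL_B] = S·[w00; w01] and [mR_A; mR_B] = S·[w10; w11]:
  w00 = 1, w01 = -1, w10 = 1/2, w11 = 1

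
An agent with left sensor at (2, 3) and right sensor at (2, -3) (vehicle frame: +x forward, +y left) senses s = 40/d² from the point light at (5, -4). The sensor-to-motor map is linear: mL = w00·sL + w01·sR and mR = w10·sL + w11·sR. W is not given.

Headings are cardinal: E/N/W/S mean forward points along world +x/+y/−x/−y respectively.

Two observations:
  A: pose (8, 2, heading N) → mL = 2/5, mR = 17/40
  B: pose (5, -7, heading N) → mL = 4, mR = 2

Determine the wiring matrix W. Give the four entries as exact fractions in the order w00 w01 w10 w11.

0 1 1 -1/2

obs A: pose=(8,2,N) → sL=5/8, sR=2/5, mL=2/5, mR=17/40
obs B: pose=(5,-7,N) → sL=4, sR=4, mL=4, mR=2
sensor matrix S = [[5/8, 2/5], [4, 4]]; det S = 9/10
solve [mL_A; mL_B] = S·[w00; w01] and [mR_A; mR_B] = S·[w10; w11]:
  w00 = 0, w01 = 1, w10 = 1, w11 = -1/2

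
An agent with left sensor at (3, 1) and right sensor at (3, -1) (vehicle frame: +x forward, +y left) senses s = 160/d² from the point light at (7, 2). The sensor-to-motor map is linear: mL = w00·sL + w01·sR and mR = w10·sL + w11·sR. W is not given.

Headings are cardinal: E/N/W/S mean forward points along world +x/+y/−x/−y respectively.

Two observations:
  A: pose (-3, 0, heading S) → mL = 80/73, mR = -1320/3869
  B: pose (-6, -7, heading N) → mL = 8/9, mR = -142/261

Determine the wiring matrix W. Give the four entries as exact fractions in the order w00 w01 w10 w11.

obs A: pose=(-3,0,S) → sL=80/53, sR=80/73, mL=80/73, mR=-1320/3869
obs B: pose=(-6,-7,N) → sL=20/29, sR=8/9, mL=8/9, mR=-142/261
sensor matrix S = [[80/53, 80/73], [20/29, 8/9]]; det S = 591680/1009809
solve [mL_A; mL_B] = S·[w00; w01] and [mR_A; mR_B] = S·[w10; w11]:
  w00 = 0, w01 = 1, w10 = 1/2, w11 = -1

0 1 1/2 -1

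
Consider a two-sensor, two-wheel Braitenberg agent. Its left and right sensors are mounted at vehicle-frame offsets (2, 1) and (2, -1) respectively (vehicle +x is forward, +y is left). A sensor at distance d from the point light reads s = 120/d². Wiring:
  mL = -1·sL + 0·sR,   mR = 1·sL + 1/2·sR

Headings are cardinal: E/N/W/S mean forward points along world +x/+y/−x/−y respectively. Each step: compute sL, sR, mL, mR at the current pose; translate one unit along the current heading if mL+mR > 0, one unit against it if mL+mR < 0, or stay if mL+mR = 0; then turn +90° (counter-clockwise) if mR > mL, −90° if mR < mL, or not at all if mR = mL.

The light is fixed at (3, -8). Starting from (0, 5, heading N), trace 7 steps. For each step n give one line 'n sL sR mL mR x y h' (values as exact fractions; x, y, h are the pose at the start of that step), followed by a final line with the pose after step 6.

n=0: pose=(0,5,N); sL=120/241, sR=120/229; mL=-120/241, mR=41940/55189; mL+mR=60/229 → advance +1; mR−mL=69420/55189 → turn +1·90°
n=1: pose=(0,6,W); sL=60/97, sR=12/25; mL=-60/97, mR=2082/2425; mL+mR=6/25 → advance +1; mR−mL=3582/2425 → turn +1·90°
n=2: pose=(-1,6,S); sL=40/51, sR=120/169; mL=-40/51, mR=9820/8619; mL+mR=60/169 → advance +1; mR−mL=16580/8619 → turn +1·90°
n=3: pose=(-1,5,E); sL=3/5, sR=30/37; mL=-3/5, mR=186/185; mL+mR=15/37 → advance +1; mR−mL=297/185 → turn +1·90°
n=4: pose=(0,5,N); sL=120/241, sR=120/229; mL=-120/241, mR=41940/55189; mL+mR=60/229 → advance +1; mR−mL=69420/55189 → turn +1·90°
n=5: pose=(0,6,W); sL=60/97, sR=12/25; mL=-60/97, mR=2082/2425; mL+mR=6/25 → advance +1; mR−mL=3582/2425 → turn +1·90°
n=6: pose=(-1,6,S); sL=40/51, sR=120/169; mL=-40/51, mR=9820/8619; mL+mR=60/169 → advance +1; mR−mL=16580/8619 → turn +1·90°

0 120/241 120/229 -120/241 41940/55189 0 5 N
1 60/97 12/25 -60/97 2082/2425 0 6 W
2 40/51 120/169 -40/51 9820/8619 -1 6 S
3 3/5 30/37 -3/5 186/185 -1 5 E
4 120/241 120/229 -120/241 41940/55189 0 5 N
5 60/97 12/25 -60/97 2082/2425 0 6 W
6 40/51 120/169 -40/51 9820/8619 -1 6 S
final -1 5 E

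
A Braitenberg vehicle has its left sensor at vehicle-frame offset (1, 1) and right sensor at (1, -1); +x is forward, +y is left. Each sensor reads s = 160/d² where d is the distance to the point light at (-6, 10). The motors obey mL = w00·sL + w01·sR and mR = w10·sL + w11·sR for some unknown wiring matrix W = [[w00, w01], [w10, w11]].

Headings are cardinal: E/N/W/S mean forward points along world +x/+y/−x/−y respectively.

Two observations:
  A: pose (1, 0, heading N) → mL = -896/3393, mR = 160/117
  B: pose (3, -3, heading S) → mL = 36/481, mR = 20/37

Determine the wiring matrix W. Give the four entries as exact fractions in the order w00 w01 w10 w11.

-1 1 1 0

obs A: pose=(1,0,N) → sL=160/117, sR=32/29, mL=-896/3393, mR=160/117
obs B: pose=(3,-3,S) → sL=20/37, sR=8/13, mL=36/481, mR=20/37
sensor matrix S = [[160/117, 32/29], [20/37, 8/13]]; det S = 400000/1632033
solve [mL_A; mL_B] = S·[w00; w01] and [mR_A; mR_B] = S·[w10; w11]:
  w00 = -1, w01 = 1, w10 = 1, w11 = 0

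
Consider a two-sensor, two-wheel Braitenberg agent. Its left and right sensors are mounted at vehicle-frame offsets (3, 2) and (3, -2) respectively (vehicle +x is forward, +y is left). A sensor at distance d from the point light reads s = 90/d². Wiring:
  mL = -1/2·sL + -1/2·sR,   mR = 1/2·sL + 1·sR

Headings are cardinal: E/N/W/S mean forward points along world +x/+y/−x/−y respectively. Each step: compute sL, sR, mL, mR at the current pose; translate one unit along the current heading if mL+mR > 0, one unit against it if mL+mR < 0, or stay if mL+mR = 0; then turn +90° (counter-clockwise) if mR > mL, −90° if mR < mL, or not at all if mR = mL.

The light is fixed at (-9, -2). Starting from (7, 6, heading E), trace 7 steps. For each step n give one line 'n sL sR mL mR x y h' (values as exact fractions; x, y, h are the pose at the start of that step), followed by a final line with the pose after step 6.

0 90/461 90/397 -38610/183017 59355/183017 7 6 E
1 45/173 45/241 -9315/41693 26415/83386 8 6 N
2 18/49 90/317 -5058/15533 7263/15533 8 7 W
3 1/4 45/116 -37/116 119/232 7 7 S
4 90/461 90/397 -38610/183017 59355/183017 7 6 E
5 45/173 45/241 -9315/41693 26415/83386 8 6 N
6 18/49 90/317 -5058/15533 7263/15533 8 7 W
final 7 7 S

n=0: pose=(7,6,E); sL=90/461, sR=90/397; mL=-38610/183017, mR=59355/183017; mL+mR=45/397 → advance +1; mR−mL=97965/183017 → turn +1·90°
n=1: pose=(8,6,N); sL=45/173, sR=45/241; mL=-9315/41693, mR=26415/83386; mL+mR=45/482 → advance +1; mR−mL=45045/83386 → turn +1·90°
n=2: pose=(8,7,W); sL=18/49, sR=90/317; mL=-5058/15533, mR=7263/15533; mL+mR=45/317 → advance +1; mR−mL=12321/15533 → turn +1·90°
n=3: pose=(7,7,S); sL=1/4, sR=45/116; mL=-37/116, mR=119/232; mL+mR=45/232 → advance +1; mR−mL=193/232 → turn +1·90°
n=4: pose=(7,6,E); sL=90/461, sR=90/397; mL=-38610/183017, mR=59355/183017; mL+mR=45/397 → advance +1; mR−mL=97965/183017 → turn +1·90°
n=5: pose=(8,6,N); sL=45/173, sR=45/241; mL=-9315/41693, mR=26415/83386; mL+mR=45/482 → advance +1; mR−mL=45045/83386 → turn +1·90°
n=6: pose=(8,7,W); sL=18/49, sR=90/317; mL=-5058/15533, mR=7263/15533; mL+mR=45/317 → advance +1; mR−mL=12321/15533 → turn +1·90°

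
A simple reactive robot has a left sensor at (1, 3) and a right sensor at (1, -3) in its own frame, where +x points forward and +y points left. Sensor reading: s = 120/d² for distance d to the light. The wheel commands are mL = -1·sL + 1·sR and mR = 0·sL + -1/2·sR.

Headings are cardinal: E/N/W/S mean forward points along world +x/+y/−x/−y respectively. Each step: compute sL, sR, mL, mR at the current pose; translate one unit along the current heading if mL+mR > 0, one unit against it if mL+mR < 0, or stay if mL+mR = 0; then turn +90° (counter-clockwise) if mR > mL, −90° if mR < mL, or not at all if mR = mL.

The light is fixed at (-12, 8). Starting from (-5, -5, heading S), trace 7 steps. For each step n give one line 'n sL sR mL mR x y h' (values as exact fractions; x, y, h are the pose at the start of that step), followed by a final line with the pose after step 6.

0 15/37 30/53 315/1961 -15/53 -5 -5 S
1 40/87 40/39 640/1131 -20/39 -5 -4 W
2 12/13 60/101 -432/1313 -30/101 -6 -4 N
3 120/281 24/25 3744/7025 -12/25 -6 -5 W
4 30/37 15/26 -225/962 -15/52 -7 -5 N
5 120/157 24/65 -4032/10205 -12/65 -7 -6 E
6 12/17 60/109 -288/1853 -30/109 -8 -6 N
final -8 -7 E

n=0: pose=(-5,-5,S); sL=15/37, sR=30/53; mL=315/1961, mR=-15/53; mL+mR=-240/1961 → advance -1; mR−mL=-870/1961 → turn -1·90°
n=1: pose=(-5,-4,W); sL=40/87, sR=40/39; mL=640/1131, mR=-20/39; mL+mR=20/377 → advance +1; mR−mL=-1220/1131 → turn -1·90°
n=2: pose=(-6,-4,N); sL=12/13, sR=60/101; mL=-432/1313, mR=-30/101; mL+mR=-822/1313 → advance -1; mR−mL=42/1313 → turn +1·90°
n=3: pose=(-6,-5,W); sL=120/281, sR=24/25; mL=3744/7025, mR=-12/25; mL+mR=372/7025 → advance +1; mR−mL=-7116/7025 → turn -1·90°
n=4: pose=(-7,-5,N); sL=30/37, sR=15/26; mL=-225/962, mR=-15/52; mL+mR=-1005/1924 → advance -1; mR−mL=-105/1924 → turn -1·90°
n=5: pose=(-7,-6,E); sL=120/157, sR=24/65; mL=-4032/10205, mR=-12/65; mL+mR=-5916/10205 → advance -1; mR−mL=2148/10205 → turn +1·90°
n=6: pose=(-8,-6,N); sL=12/17, sR=60/109; mL=-288/1853, mR=-30/109; mL+mR=-798/1853 → advance -1; mR−mL=-222/1853 → turn -1·90°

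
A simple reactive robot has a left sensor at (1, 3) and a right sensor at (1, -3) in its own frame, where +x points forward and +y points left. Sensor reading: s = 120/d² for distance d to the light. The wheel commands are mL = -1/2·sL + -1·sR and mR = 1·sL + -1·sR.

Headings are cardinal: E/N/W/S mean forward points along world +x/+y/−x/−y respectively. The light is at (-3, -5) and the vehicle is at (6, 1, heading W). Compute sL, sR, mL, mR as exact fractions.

120/73 24/29 -3492/2117 1728/2117

left sensor world pos  = (5, -2); dL² = 73
right sensor world pos = (5, 4); dR² = 145
sL = 120/73 = 120/73
sR = 120/145 = 24/29
mL = -1/2·sL + -1·sR = -3492/2117
mR = 1·sL + -1·sR = 1728/2117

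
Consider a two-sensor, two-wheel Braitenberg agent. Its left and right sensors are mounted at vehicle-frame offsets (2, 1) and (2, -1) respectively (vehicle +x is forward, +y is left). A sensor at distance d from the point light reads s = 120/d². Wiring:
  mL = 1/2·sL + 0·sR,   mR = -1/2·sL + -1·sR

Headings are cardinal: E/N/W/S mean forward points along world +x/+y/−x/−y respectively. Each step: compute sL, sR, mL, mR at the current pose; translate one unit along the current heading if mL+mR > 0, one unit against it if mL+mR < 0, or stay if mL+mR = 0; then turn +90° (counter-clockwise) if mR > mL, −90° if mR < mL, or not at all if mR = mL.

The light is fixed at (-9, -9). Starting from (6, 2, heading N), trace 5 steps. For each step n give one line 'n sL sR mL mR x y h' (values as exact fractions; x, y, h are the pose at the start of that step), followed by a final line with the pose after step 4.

0 24/73 24/85 12/73 -2772/6205 6 2 N
1 12/41 12/37 6/41 -714/1517 6 1 E
2 120/289 120/233 60/289 -48660/67337 5 1 S
3 30/61 5/12 15/61 -485/732 5 2 W
4 24/73 24/85 12/73 -2772/6205 6 2 N
final 6 1 E

n=0: pose=(6,2,N); sL=24/73, sR=24/85; mL=12/73, mR=-2772/6205; mL+mR=-24/85 → advance -1; mR−mL=-3792/6205 → turn -1·90°
n=1: pose=(6,1,E); sL=12/41, sR=12/37; mL=6/41, mR=-714/1517; mL+mR=-12/37 → advance -1; mR−mL=-936/1517 → turn -1·90°
n=2: pose=(5,1,S); sL=120/289, sR=120/233; mL=60/289, mR=-48660/67337; mL+mR=-120/233 → advance -1; mR−mL=-62640/67337 → turn -1·90°
n=3: pose=(5,2,W); sL=30/61, sR=5/12; mL=15/61, mR=-485/732; mL+mR=-5/12 → advance -1; mR−mL=-665/732 → turn -1·90°
n=4: pose=(6,2,N); sL=24/73, sR=24/85; mL=12/73, mR=-2772/6205; mL+mR=-24/85 → advance -1; mR−mL=-3792/6205 → turn -1·90°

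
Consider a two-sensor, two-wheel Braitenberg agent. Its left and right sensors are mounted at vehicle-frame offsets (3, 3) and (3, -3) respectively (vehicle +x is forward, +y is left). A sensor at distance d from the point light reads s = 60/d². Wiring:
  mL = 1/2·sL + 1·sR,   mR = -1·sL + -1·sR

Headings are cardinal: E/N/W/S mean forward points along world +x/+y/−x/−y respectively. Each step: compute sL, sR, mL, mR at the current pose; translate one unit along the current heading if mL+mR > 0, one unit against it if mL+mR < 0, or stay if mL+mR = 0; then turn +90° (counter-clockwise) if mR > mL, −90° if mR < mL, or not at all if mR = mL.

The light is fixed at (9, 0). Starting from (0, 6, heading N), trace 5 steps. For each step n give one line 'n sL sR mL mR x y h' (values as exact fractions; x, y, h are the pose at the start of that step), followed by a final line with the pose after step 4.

n=0: pose=(0,6,N); sL=4/15, sR=20/39; mL=42/65, mR=-152/195; mL+mR=-2/15 → advance -1; mR−mL=-278/195 → turn -1·90°
n=1: pose=(0,5,E); sL=3/5, sR=3/2; mL=9/5, mR=-21/10; mL+mR=-3/10 → advance -1; mR−mL=-39/10 → turn -1·90°
n=2: pose=(-1,5,S); sL=60/53, sR=60/173; mL=8370/9169, mR=-13560/9169; mL+mR=-30/53 → advance -1; mR−mL=-21930/9169 → turn -1·90°
n=3: pose=(-1,6,W); sL=30/89, sR=6/25; mL=909/2225, mR=-1284/2225; mL+mR=-15/89 → advance -1; mR−mL=-2193/2225 → turn -1·90°
n=4: pose=(0,6,N); sL=4/15, sR=20/39; mL=42/65, mR=-152/195; mL+mR=-2/15 → advance -1; mR−mL=-278/195 → turn -1·90°

0 4/15 20/39 42/65 -152/195 0 6 N
1 3/5 3/2 9/5 -21/10 0 5 E
2 60/53 60/173 8370/9169 -13560/9169 -1 5 S
3 30/89 6/25 909/2225 -1284/2225 -1 6 W
4 4/15 20/39 42/65 -152/195 0 6 N
final 0 5 E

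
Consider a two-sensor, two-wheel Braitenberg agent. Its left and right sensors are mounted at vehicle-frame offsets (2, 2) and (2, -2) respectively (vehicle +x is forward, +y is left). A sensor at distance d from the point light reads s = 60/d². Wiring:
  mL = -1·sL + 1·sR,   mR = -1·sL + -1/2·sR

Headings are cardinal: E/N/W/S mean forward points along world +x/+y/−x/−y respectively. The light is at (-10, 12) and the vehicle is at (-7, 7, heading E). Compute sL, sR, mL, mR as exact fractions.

left sensor world pos  = (-5, 9); dL² = 34
right sensor world pos = (-5, 5); dR² = 74
sL = 60/34 = 30/17
sR = 60/74 = 30/37
mL = -1·sL + 1·sR = -600/629
mR = -1·sL + -1/2·sR = -1365/629

30/17 30/37 -600/629 -1365/629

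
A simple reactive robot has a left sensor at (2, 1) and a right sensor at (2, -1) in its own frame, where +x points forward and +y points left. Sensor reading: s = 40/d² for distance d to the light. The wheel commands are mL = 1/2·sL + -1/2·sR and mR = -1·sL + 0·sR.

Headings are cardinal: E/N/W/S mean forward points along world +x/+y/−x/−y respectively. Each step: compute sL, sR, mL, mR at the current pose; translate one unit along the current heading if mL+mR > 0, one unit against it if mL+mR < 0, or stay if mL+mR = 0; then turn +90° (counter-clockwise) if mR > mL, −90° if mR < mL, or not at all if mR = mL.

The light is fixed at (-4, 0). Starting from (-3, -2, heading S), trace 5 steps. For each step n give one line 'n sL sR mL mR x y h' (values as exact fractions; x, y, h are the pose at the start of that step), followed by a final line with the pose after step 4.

0 2 5/2 -1/4 -2 -3 -2 S
1 8 40 -16 -8 -3 -1 W
2 20/9 4 -8/9 -20/9 -2 -1 S
3 40 40 0 -40 -2 0 W
4 5 2 3/2 -5 -1 0 N
final -1 -1 E

n=0: pose=(-3,-2,S); sL=2, sR=5/2; mL=-1/4, mR=-2; mL+mR=-9/4 → advance -1; mR−mL=-7/4 → turn -1·90°
n=1: pose=(-3,-1,W); sL=8, sR=40; mL=-16, mR=-8; mL+mR=-24 → advance -1; mR−mL=8 → turn +1·90°
n=2: pose=(-2,-1,S); sL=20/9, sR=4; mL=-8/9, mR=-20/9; mL+mR=-28/9 → advance -1; mR−mL=-4/3 → turn -1·90°
n=3: pose=(-2,0,W); sL=40, sR=40; mL=0, mR=-40; mL+mR=-40 → advance -1; mR−mL=-40 → turn -1·90°
n=4: pose=(-1,0,N); sL=5, sR=2; mL=3/2, mR=-5; mL+mR=-7/2 → advance -1; mR−mL=-13/2 → turn -1·90°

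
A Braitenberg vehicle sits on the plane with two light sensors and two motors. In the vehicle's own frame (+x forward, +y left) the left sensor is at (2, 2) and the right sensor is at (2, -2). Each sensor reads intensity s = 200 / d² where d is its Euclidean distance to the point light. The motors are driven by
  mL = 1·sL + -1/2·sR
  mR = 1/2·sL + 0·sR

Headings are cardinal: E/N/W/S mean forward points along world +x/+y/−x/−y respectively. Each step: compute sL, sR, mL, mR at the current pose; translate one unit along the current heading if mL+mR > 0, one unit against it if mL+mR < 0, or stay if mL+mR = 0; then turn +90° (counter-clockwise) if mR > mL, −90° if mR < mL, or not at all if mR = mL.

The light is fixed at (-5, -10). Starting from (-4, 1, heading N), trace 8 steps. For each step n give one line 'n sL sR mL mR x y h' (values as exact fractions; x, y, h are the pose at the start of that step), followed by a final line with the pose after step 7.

0 20/17 100/89 930/1513 10/17 -4 1 N
1 40/41 200/109 260/4469 20/41 -4 2 E
2 50/49 50/53 1425/2597 25/49 -3 2 N
3 200/241 200/137 3300/33017 100/241 -3 3 E
4 100/113 4/5 274/565 50/113 -2 3 N
5 200/281 200/169 5700/47489 100/281 -2 4 E
6 10/13 50/73 405/949 5/13 -1 4 N
7 8/13 40/41 68/533 4/13 -1 5 E
final 0 5 N

n=0: pose=(-4,1,N); sL=20/17, sR=100/89; mL=930/1513, mR=10/17; mL+mR=1820/1513 → advance +1; mR−mL=-40/1513 → turn -1·90°
n=1: pose=(-4,2,E); sL=40/41, sR=200/109; mL=260/4469, mR=20/41; mL+mR=2440/4469 → advance +1; mR−mL=1920/4469 → turn +1·90°
n=2: pose=(-3,2,N); sL=50/49, sR=50/53; mL=1425/2597, mR=25/49; mL+mR=2750/2597 → advance +1; mR−mL=-100/2597 → turn -1·90°
n=3: pose=(-3,3,E); sL=200/241, sR=200/137; mL=3300/33017, mR=100/241; mL+mR=17000/33017 → advance +1; mR−mL=10400/33017 → turn +1·90°
n=4: pose=(-2,3,N); sL=100/113, sR=4/5; mL=274/565, mR=50/113; mL+mR=524/565 → advance +1; mR−mL=-24/565 → turn -1·90°
n=5: pose=(-2,4,E); sL=200/281, sR=200/169; mL=5700/47489, mR=100/281; mL+mR=22600/47489 → advance +1; mR−mL=11200/47489 → turn +1·90°
n=6: pose=(-1,4,N); sL=10/13, sR=50/73; mL=405/949, mR=5/13; mL+mR=770/949 → advance +1; mR−mL=-40/949 → turn -1·90°
n=7: pose=(-1,5,E); sL=8/13, sR=40/41; mL=68/533, mR=4/13; mL+mR=232/533 → advance +1; mR−mL=96/533 → turn +1·90°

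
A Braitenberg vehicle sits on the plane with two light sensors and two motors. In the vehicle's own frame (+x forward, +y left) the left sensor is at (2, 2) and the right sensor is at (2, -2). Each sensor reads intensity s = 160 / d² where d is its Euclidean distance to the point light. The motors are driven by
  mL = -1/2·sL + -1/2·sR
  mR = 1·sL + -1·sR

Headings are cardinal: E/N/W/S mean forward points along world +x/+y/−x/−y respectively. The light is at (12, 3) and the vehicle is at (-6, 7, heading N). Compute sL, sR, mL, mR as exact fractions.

40/109 40/73 -3640/7957 -1440/7957

left sensor world pos  = (-8, 9); dL² = 436
right sensor world pos = (-4, 9); dR² = 292
sL = 160/436 = 40/109
sR = 160/292 = 40/73
mL = -1/2·sL + -1/2·sR = -3640/7957
mR = 1·sL + -1·sR = -1440/7957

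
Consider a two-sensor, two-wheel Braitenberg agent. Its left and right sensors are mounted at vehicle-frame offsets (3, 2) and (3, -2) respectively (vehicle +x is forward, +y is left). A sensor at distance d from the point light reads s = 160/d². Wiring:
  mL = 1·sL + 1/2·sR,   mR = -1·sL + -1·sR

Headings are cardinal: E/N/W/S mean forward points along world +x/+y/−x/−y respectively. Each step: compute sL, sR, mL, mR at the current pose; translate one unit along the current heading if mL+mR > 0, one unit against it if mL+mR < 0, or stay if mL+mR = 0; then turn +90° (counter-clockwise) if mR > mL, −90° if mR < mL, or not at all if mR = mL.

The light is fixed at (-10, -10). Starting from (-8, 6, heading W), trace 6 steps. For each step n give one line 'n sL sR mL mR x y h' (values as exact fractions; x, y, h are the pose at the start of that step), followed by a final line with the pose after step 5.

n=0: pose=(-8,6,W); sL=160/197, sR=32/65; mL=13552/12805, mR=-16704/12805; mL+mR=-16/65 → advance -1; mR−mL=-30256/12805 → turn -1·90°
n=1: pose=(-7,6,N); sL=80/181, sR=80/193; mL=22680/34933, mR=-29920/34933; mL+mR=-40/193 → advance -1; mR−mL=-52600/34933 → turn -1·90°
n=2: pose=(-7,5,E); sL=32/65, sR=32/41; mL=2352/2665, mR=-3392/2665; mL+mR=-16/41 → advance -1; mR−mL=-5744/2665 → turn -1·90°
n=3: pose=(-8,5,S); sL=1, sR=10/9; mL=14/9, mR=-19/9; mL+mR=-5/9 → advance -1; mR−mL=-11/3 → turn -1·90°
n=4: pose=(-8,6,W); sL=160/197, sR=32/65; mL=13552/12805, mR=-16704/12805; mL+mR=-16/65 → advance -1; mR−mL=-30256/12805 → turn -1·90°
n=5: pose=(-7,6,N); sL=80/181, sR=80/193; mL=22680/34933, mR=-29920/34933; mL+mR=-40/193 → advance -1; mR−mL=-52600/34933 → turn -1·90°

0 160/197 32/65 13552/12805 -16704/12805 -8 6 W
1 80/181 80/193 22680/34933 -29920/34933 -7 6 N
2 32/65 32/41 2352/2665 -3392/2665 -7 5 E
3 1 10/9 14/9 -19/9 -8 5 S
4 160/197 32/65 13552/12805 -16704/12805 -8 6 W
5 80/181 80/193 22680/34933 -29920/34933 -7 6 N
final -7 5 E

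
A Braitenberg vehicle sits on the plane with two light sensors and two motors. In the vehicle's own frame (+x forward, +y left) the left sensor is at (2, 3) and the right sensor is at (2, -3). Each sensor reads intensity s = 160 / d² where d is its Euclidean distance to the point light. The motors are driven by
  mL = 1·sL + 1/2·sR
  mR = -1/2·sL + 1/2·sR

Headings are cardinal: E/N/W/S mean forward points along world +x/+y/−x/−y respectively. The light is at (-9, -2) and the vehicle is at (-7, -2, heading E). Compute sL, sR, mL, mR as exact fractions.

left sensor world pos  = (-5, 1); dL² = 25
right sensor world pos = (-5, -5); dR² = 25
sL = 160/25 = 32/5
sR = 160/25 = 32/5
mL = 1·sL + 1/2·sR = 48/5
mR = -1/2·sL + 1/2·sR = 0

32/5 32/5 48/5 0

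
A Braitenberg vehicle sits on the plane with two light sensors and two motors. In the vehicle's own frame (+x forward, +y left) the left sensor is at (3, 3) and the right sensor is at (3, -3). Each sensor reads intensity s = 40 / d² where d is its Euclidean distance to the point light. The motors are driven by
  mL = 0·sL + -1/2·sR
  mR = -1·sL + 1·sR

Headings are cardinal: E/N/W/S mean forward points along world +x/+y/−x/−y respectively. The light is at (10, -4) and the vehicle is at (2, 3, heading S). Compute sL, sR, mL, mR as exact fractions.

40/41 40/137 -20/137 -3840/5617

left sensor world pos  = (5, 0); dL² = 41
right sensor world pos = (-1, 0); dR² = 137
sL = 40/41 = 40/41
sR = 40/137 = 40/137
mL = 0·sL + -1/2·sR = -20/137
mR = -1·sL + 1·sR = -3840/5617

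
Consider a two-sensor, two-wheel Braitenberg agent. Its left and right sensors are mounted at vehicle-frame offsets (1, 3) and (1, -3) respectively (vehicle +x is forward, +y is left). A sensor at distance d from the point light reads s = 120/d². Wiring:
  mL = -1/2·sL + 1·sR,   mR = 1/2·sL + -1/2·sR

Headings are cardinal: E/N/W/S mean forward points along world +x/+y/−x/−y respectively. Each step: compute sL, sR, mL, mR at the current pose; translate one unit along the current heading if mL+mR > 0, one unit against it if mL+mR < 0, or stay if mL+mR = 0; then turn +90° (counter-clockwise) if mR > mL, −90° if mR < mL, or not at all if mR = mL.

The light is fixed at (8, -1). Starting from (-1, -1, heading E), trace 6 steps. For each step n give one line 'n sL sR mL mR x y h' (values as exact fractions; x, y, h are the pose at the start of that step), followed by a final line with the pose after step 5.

0 120/73 120/73 60/73 0 -1 -1 E
1 60/13 60/61 -1050/793 1440/793 0 -1 S
2 120/53 24/13 492/689 144/689 0 -2 E
3 6 15/13 -24/13 63/26 1 -2 S
4 120/37 120/61 780/2257 1440/2257 1 -3 E
5 60/41 12 462/41 -216/41 2 -3 N
final 2 -2 E

n=0: pose=(-1,-1,E); sL=120/73, sR=120/73; mL=60/73, mR=0; mL+mR=60/73 → advance +1; mR−mL=-60/73 → turn -1·90°
n=1: pose=(0,-1,S); sL=60/13, sR=60/61; mL=-1050/793, mR=1440/793; mL+mR=30/61 → advance +1; mR−mL=2490/793 → turn +1·90°
n=2: pose=(0,-2,E); sL=120/53, sR=24/13; mL=492/689, mR=144/689; mL+mR=12/13 → advance +1; mR−mL=-348/689 → turn -1·90°
n=3: pose=(1,-2,S); sL=6, sR=15/13; mL=-24/13, mR=63/26; mL+mR=15/26 → advance +1; mR−mL=111/26 → turn +1·90°
n=4: pose=(1,-3,E); sL=120/37, sR=120/61; mL=780/2257, mR=1440/2257; mL+mR=60/61 → advance +1; mR−mL=660/2257 → turn +1·90°
n=5: pose=(2,-3,N); sL=60/41, sR=12; mL=462/41, mR=-216/41; mL+mR=6 → advance +1; mR−mL=-678/41 → turn -1·90°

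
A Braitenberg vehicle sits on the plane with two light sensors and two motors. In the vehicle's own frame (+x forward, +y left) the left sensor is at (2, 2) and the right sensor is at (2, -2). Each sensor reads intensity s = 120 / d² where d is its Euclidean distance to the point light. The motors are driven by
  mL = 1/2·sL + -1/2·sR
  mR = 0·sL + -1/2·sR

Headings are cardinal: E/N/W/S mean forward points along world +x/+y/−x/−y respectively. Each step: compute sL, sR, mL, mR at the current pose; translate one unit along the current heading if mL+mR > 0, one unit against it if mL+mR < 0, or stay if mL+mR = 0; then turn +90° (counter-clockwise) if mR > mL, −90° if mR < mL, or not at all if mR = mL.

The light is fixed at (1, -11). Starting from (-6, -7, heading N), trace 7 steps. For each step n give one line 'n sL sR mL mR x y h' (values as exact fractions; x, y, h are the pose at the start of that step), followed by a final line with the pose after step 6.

0 40/39 120/61 -1120/2379 -60/61 -6 -7 N
1 12/5 60/13 -72/65 -30/13 -6 -8 E
2 120/37 120/101 3840/3737 -60/101 -7 -8 S
3 6/5 30/29 12/145 -15/29 -7 -9 W
4 120/97 120/41 -3360/3977 -60/41 -6 -9 N
5 60/17 60/13 -120/221 -30/13 -6 -10 E
6 120/37 120/101 3840/3737 -60/101 -7 -10 S
final -7 -11 W

n=0: pose=(-6,-7,N); sL=40/39, sR=120/61; mL=-1120/2379, mR=-60/61; mL+mR=-3460/2379 → advance -1; mR−mL=-20/39 → turn -1·90°
n=1: pose=(-6,-8,E); sL=12/5, sR=60/13; mL=-72/65, mR=-30/13; mL+mR=-222/65 → advance -1; mR−mL=-6/5 → turn -1·90°
n=2: pose=(-7,-8,S); sL=120/37, sR=120/101; mL=3840/3737, mR=-60/101; mL+mR=1620/3737 → advance +1; mR−mL=-60/37 → turn -1·90°
n=3: pose=(-7,-9,W); sL=6/5, sR=30/29; mL=12/145, mR=-15/29; mL+mR=-63/145 → advance -1; mR−mL=-3/5 → turn -1·90°
n=4: pose=(-6,-9,N); sL=120/97, sR=120/41; mL=-3360/3977, mR=-60/41; mL+mR=-9180/3977 → advance -1; mR−mL=-60/97 → turn -1·90°
n=5: pose=(-6,-10,E); sL=60/17, sR=60/13; mL=-120/221, mR=-30/13; mL+mR=-630/221 → advance -1; mR−mL=-30/17 → turn -1·90°
n=6: pose=(-7,-10,S); sL=120/37, sR=120/101; mL=3840/3737, mR=-60/101; mL+mR=1620/3737 → advance +1; mR−mL=-60/37 → turn -1·90°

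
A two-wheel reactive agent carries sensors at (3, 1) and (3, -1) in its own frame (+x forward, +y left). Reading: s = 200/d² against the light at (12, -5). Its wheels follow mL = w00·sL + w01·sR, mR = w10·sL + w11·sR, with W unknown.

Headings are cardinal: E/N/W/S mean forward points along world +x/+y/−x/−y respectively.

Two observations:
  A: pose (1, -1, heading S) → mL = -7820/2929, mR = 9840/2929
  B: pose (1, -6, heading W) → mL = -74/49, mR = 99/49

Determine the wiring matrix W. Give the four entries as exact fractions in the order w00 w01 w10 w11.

obs A: pose=(1,-1,S) → sL=200/101, sR=40/29, mL=-7820/2929, mR=9840/2929
obs B: pose=(1,-6,W) → sL=1, sR=50/49, mL=-74/49, mR=99/49
sensor matrix S = [[200/101, 40/29], [1, 50/49]]; det S = 92040/143521
solve [mL_A; mL_B] = S·[w00; w01] and [mR_A; mR_B] = S·[w10; w11]:
  w00 = -1, w01 = -1/2, w10 = 1, w11 = 1

-1 -1/2 1 1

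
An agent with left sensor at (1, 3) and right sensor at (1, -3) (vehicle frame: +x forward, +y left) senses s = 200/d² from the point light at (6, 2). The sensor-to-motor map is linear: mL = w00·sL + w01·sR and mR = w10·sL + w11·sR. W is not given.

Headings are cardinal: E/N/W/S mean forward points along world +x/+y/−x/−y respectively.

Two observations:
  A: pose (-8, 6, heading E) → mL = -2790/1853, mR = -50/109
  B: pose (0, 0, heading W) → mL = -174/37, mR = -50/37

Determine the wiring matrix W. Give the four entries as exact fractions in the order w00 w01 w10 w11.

-1 -1/2 -1/2 0

obs A: pose=(-8,6,E) → sL=100/109, sR=20/17, mL=-2790/1853, mR=-50/109
obs B: pose=(0,0,W) → sL=100/37, sR=4, mL=-174/37, mR=-50/37
sensor matrix S = [[100/109, 20/17], [100/37, 4]]; det S = 33600/68561
solve [mL_A; mL_B] = S·[w00; w01] and [mR_A; mR_B] = S·[w10; w11]:
  w00 = -1, w01 = -1/2, w10 = -1/2, w11 = 0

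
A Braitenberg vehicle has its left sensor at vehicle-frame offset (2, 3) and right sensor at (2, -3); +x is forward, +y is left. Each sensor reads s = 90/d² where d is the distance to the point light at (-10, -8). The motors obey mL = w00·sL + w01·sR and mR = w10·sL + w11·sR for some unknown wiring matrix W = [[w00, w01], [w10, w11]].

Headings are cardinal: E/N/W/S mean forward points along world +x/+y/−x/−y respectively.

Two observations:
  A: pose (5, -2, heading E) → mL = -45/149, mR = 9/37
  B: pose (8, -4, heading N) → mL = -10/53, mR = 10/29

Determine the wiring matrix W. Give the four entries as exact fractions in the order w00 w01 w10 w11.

0 -1 1 0

obs A: pose=(5,-2,E) → sL=9/37, sR=45/149, mL=-45/149, mR=9/37
obs B: pose=(8,-4,N) → sL=10/29, sR=10/53, mL=-10/53, mR=10/29
sensor matrix S = [[9/37, 45/149], [10/29, 10/53]]; det S = -493560/8473481
solve [mL_A; mL_B] = S·[w00; w01] and [mR_A; mR_B] = S·[w10; w11]:
  w00 = 0, w01 = -1, w10 = 1, w11 = 0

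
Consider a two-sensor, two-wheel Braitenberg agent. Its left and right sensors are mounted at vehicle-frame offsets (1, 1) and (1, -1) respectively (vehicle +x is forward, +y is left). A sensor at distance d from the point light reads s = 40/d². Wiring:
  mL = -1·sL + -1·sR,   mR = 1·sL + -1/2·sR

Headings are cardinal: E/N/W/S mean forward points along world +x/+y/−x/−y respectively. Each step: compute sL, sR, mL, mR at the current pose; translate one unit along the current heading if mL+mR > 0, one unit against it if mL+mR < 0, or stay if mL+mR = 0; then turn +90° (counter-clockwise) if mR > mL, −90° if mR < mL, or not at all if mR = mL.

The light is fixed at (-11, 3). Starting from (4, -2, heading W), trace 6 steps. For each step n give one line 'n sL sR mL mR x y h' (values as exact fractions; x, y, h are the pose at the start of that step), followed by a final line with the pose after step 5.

0 5/29 10/53 -555/1537 120/1537 4 -2 W
1 8/65 40/261 -4688/16965 788/16965 5 -2 S
2 20/149 20/157 -6120/23393 1650/23393 5 -1 E
3 8/41 8/53 -752/2173 260/2173 4 -1 N
4 5/29 10/53 -555/1537 120/1537 4 -2 W
5 8/65 40/261 -4688/16965 788/16965 5 -2 S
final 5 -1 E

n=0: pose=(4,-2,W); sL=5/29, sR=10/53; mL=-555/1537, mR=120/1537; mL+mR=-15/53 → advance -1; mR−mL=675/1537 → turn +1·90°
n=1: pose=(5,-2,S); sL=8/65, sR=40/261; mL=-4688/16965, mR=788/16965; mL+mR=-20/87 → advance -1; mR−mL=5476/16965 → turn +1·90°
n=2: pose=(5,-1,E); sL=20/149, sR=20/157; mL=-6120/23393, mR=1650/23393; mL+mR=-30/157 → advance -1; mR−mL=7770/23393 → turn +1·90°
n=3: pose=(4,-1,N); sL=8/41, sR=8/53; mL=-752/2173, mR=260/2173; mL+mR=-12/53 → advance -1; mR−mL=1012/2173 → turn +1·90°
n=4: pose=(4,-2,W); sL=5/29, sR=10/53; mL=-555/1537, mR=120/1537; mL+mR=-15/53 → advance -1; mR−mL=675/1537 → turn +1·90°
n=5: pose=(5,-2,S); sL=8/65, sR=40/261; mL=-4688/16965, mR=788/16965; mL+mR=-20/87 → advance -1; mR−mL=5476/16965 → turn +1·90°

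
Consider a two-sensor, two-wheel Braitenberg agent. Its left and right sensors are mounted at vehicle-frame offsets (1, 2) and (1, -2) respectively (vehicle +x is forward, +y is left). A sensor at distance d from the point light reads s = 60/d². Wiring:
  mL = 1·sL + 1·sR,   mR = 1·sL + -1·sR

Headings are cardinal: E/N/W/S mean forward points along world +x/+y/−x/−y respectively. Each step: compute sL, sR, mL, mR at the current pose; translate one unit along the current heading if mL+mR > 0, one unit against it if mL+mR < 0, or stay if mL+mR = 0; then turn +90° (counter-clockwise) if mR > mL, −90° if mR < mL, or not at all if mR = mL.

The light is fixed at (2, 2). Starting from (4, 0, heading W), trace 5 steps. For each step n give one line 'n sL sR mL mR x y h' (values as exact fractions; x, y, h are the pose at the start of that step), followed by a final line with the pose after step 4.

0 60/17 60 1080/17 -960/17 4 0 W
1 30 6 36 24 3 0 N
2 12 60/13 216/13 96/13 3 1 E
3 3 15 18 -12 4 1 S
4 60/17 60 1080/17 -960/17 4 0 W
final 3 0 N

n=0: pose=(4,0,W); sL=60/17, sR=60; mL=1080/17, mR=-960/17; mL+mR=120/17 → advance +1; mR−mL=-120 → turn -1·90°
n=1: pose=(3,0,N); sL=30, sR=6; mL=36, mR=24; mL+mR=60 → advance +1; mR−mL=-12 → turn -1·90°
n=2: pose=(3,1,E); sL=12, sR=60/13; mL=216/13, mR=96/13; mL+mR=24 → advance +1; mR−mL=-120/13 → turn -1·90°
n=3: pose=(4,1,S); sL=3, sR=15; mL=18, mR=-12; mL+mR=6 → advance +1; mR−mL=-30 → turn -1·90°
n=4: pose=(4,0,W); sL=60/17, sR=60; mL=1080/17, mR=-960/17; mL+mR=120/17 → advance +1; mR−mL=-120 → turn -1·90°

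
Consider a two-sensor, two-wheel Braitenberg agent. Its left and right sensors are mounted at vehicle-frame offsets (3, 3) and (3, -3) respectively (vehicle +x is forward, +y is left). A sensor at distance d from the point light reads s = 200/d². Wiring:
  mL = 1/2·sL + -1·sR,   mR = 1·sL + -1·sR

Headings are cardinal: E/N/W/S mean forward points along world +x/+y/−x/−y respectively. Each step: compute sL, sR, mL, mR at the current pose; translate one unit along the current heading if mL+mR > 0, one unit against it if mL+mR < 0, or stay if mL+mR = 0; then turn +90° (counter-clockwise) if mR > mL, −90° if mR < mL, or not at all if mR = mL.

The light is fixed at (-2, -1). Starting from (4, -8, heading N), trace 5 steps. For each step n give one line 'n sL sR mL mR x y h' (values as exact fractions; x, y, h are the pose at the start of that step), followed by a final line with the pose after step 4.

n=0: pose=(4,-8,N); sL=8, sR=200/97; mL=188/97, mR=576/97; mL+mR=764/97 → advance +1; mR−mL=4 → turn +1·90°
n=1: pose=(4,-7,W); sL=20/9, sR=100/9; mL=-10, mR=-80/9; mL+mR=-170/9 → advance -1; mR−mL=10/9 → turn +1·90°
n=2: pose=(5,-7,S); sL=200/181, sR=200/97; mL=-26500/17557, mR=-16800/17557; mL+mR=-43300/17557 → advance -1; mR−mL=100/181 → turn +1·90°
n=3: pose=(5,-6,E); sL=25/13, sR=50/41; mL=-275/1066, mR=375/533; mL+mR=475/1066 → advance +1; mR−mL=25/26 → turn +1·90°
n=4: pose=(6,-6,N); sL=200/29, sR=8/5; mL=268/145, mR=768/145; mL+mR=1036/145 → advance +1; mR−mL=100/29 → turn +1·90°

0 8 200/97 188/97 576/97 4 -8 N
1 20/9 100/9 -10 -80/9 4 -7 W
2 200/181 200/97 -26500/17557 -16800/17557 5 -7 S
3 25/13 50/41 -275/1066 375/533 5 -6 E
4 200/29 8/5 268/145 768/145 6 -6 N
final 6 -5 W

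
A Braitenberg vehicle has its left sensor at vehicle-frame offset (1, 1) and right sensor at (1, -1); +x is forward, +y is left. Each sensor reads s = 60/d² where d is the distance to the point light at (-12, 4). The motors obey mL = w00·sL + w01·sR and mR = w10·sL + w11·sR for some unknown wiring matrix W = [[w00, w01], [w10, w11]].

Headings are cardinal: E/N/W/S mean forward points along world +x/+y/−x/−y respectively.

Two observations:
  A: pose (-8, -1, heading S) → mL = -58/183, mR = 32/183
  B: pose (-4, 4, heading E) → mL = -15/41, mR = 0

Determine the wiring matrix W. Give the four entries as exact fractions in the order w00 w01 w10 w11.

-1 1/2 -1/2 1/2

obs A: pose=(-8,-1,S) → sL=60/61, sR=4/3, mL=-58/183, mR=32/183
obs B: pose=(-4,4,E) → sL=30/41, sR=30/41, mL=-15/41, mR=0
sensor matrix S = [[60/61, 4/3], [30/41, 30/41]]; det S = -640/2501
solve [mL_A; mL_B] = S·[w00; w01] and [mR_A; mR_B] = S·[w10; w11]:
  w00 = -1, w01 = 1/2, w10 = -1/2, w11 = 1/2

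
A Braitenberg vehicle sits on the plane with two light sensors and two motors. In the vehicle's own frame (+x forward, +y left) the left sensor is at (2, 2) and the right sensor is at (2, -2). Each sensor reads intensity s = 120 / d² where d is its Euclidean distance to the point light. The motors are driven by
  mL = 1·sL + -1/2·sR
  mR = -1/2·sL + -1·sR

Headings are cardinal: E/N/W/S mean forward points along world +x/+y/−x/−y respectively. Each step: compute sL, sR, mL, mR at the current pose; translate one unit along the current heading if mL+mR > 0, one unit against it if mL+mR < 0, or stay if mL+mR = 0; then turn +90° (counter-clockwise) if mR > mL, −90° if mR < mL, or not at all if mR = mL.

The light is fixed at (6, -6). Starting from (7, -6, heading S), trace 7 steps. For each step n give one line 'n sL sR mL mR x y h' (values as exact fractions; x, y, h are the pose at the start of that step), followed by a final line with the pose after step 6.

n=0: pose=(7,-6,S); sL=120/13, sR=24; mL=-36/13, mR=-372/13; mL+mR=-408/13 → advance -1; mR−mL=-336/13 → turn -1·90°
n=1: pose=(7,-5,W); sL=60, sR=12; mL=54, mR=-42; mL+mR=12 → advance +1; mR−mL=-96 → turn -1·90°
n=2: pose=(6,-5,N); sL=120/13, sR=120/13; mL=60/13, mR=-180/13; mL+mR=-120/13 → advance -1; mR−mL=-240/13 → turn -1·90°
n=3: pose=(6,-6,E); sL=15, sR=15; mL=15/2, mR=-45/2; mL+mR=-15 → advance -1; mR−mL=-30 → turn -1·90°
n=4: pose=(5,-6,S); sL=24, sR=120/13; mL=252/13, mR=-276/13; mL+mR=-24/13 → advance -1; mR−mL=-528/13 → turn -1·90°
n=5: pose=(5,-5,W); sL=12, sR=20/3; mL=26/3, mR=-38/3; mL+mR=-4 → advance -1; mR−mL=-64/3 → turn -1·90°
n=6: pose=(6,-5,N); sL=120/13, sR=120/13; mL=60/13, mR=-180/13; mL+mR=-120/13 → advance -1; mR−mL=-240/13 → turn -1·90°

0 120/13 24 -36/13 -372/13 7 -6 S
1 60 12 54 -42 7 -5 W
2 120/13 120/13 60/13 -180/13 6 -5 N
3 15 15 15/2 -45/2 6 -6 E
4 24 120/13 252/13 -276/13 5 -6 S
5 12 20/3 26/3 -38/3 5 -5 W
6 120/13 120/13 60/13 -180/13 6 -5 N
final 6 -6 E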